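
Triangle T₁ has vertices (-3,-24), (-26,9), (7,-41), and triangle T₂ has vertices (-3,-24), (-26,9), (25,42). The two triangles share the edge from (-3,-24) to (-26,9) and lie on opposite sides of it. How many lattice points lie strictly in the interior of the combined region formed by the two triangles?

1249

The union is the simple quadrilateral with vertices (-3,-24), (7,-41), (-26,9), (25,42) in order.
Using the shoelace formula, 2A = |((-3)·(-41) − 7·(-24)) + (7·9 − (-26)·(-41)) + ((-26)·42 − 25·9) + (25·(-24) − (-3)·42)| = 2503, so the area is 2503/2.
The number of boundary lattice points is Σ gcd(|Δx|,|Δy|) = gcd(10,17) + gcd(33,50) + gcd(51,33) + gcd(28,66) = 1+1+3+2 = 7.
By Pick's theorem I = A − B/2 + 1 = 2503/2 − 7/2 + 1 = 1249.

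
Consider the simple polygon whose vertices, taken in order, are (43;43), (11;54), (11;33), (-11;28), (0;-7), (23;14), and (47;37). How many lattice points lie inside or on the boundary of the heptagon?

1590

Using the shoelace formula, 2A = |(43·54 − 11·43) + (11·33 − 11·54) + (11·28 − (-11)·33) + ((-11)·(-7) − 0·28) + (0·14 − 23·(-7)) + (23·37 − 47·14) + (47·43 − 43·37)| = 3150, so the area is 1575.
Summing gcd(|Δx|,|Δy|) over the edges gives the boundary count: gcd(32,11) + gcd(0,21) + gcd(22,5) + gcd(11,35) + gcd(23,21) + gcd(24,23) + gcd(4,6) = 1+21+1+1+1+1+2 = 28.
Pick's theorem gives I = A − B/2 + 1 = 1575 − 28/2 + 1 = 1562, so the closed region contains I + B = 1562 + 28 = 1590 lattice points.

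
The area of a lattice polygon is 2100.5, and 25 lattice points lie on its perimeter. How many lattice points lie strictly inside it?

2089

From Pick's theorem, I = A − B/2 + 1 = 2100.5 − 25/2 + 1 = 2089.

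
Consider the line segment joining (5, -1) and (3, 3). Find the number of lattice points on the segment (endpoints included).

The number of lattice points on a segment between lattice points is gcd(|Δx|,|Δy|) + 1 = gcd(2,4) + 1 = 2 + 1 = 3.

3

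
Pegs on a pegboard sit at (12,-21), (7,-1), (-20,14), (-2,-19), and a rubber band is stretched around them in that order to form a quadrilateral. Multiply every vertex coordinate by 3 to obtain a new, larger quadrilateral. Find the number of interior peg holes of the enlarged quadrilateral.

By the shoelace formula, twice the signed area is |(12·(-1) − 7·(-21)) + (7·14 − (-20)·(-1)) + ((-20)·(-19) − (-2)·14) + ((-2)·(-21) − 12·(-19))| = 891, so the area is 891/2.
The number of boundary lattice points is Σ gcd(|Δx|,|Δy|) = gcd(5,20) + gcd(27,15) + gcd(18,33) + gcd(14,2) = 5+3+3+2 = 13.
Scaling by 3 multiplies the area by 3² = 9 (so the new area is 8019/2) and multiplies the boundary lattice-point count by 3, giving 39.
By Pick's theorem, the interior count of the dilated polygon is 8019/2 − 39/2 + 1 = 3991.

3991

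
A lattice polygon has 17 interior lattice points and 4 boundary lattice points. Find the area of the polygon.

18

Pick's theorem states A = I + B/2 − 1, so A = 17 + 4/2 − 1 = 18.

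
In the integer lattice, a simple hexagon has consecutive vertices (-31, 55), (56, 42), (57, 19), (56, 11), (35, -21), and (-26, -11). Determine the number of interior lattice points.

The shoelace formula gives twice the area as |((-31)·42 − 56·55) + (56·19 − 57·42) + (57·11 − 56·19) + (56·(-21) − 35·11) + (35·(-11) − (-26)·(-21)) + ((-26)·55 − (-31)·(-11))| = 10412, so the area is 5206.
Along each edge there are gcd(|Δx|,|Δy|)+1 lattice points, so counting each shared vertex once the boundary has gcd(87,13) + gcd(1,23) + gcd(1,8) + gcd(21,32) + gcd(61,10) + gcd(5,66) = 1+1+1+1+1+1 = 6.
Pick's theorem gives I = A − B/2 + 1 = 5206 − 6/2 + 1 = 5204.

5204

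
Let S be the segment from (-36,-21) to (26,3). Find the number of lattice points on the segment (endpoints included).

The number of lattice points on a segment between lattice points is gcd(|Δx|,|Δy|) + 1 = gcd(62,24) + 1 = 2 + 1 = 3.

3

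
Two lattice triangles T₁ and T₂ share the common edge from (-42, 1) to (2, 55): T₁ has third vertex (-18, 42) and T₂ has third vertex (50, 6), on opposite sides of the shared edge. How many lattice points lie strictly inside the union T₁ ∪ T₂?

The union is the simple quadrilateral with vertices (-42, 1), (-18, 42), (2, 55), (50, 6) in order.
By the shoelace formula, twice the signed area is |((-42)·42 − (-18)·1) + ((-18)·55 − 2·42) + (2·6 − 50·55) + (50·1 − (-42)·6)| = 5256, so the area is 2628.
Along each edge there are gcd(|Δx|,|Δy|)+1 lattice points, so counting each shared vertex once the boundary has gcd(24,41) + gcd(20,13) + gcd(48,49) + gcd(92,5) = 1+1+1+1 = 4.
By Pick's theorem I = A − B/2 + 1 = 2628 − 4/2 + 1 = 2627.

2627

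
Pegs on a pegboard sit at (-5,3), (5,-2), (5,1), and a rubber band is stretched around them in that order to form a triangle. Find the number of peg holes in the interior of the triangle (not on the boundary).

The shoelace formula gives twice the area as |((-5)·(-2) − 5·3) + (5·1 − 5·(-2)) + (5·3 − (-5)·1)| = 30, so the area is 15.
Summing gcd(|Δx|,|Δy|) over the edges gives the boundary count: gcd(10,5) + gcd(0,3) + gcd(10,2) = 5+3+2 = 10.
By Pick's theorem A = I + B/2 − 1, so I = 15 − 10/2 + 1 = 11.

11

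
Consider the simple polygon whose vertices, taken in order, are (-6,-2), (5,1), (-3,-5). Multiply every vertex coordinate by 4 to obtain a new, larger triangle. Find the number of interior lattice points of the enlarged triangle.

Using the shoelace formula, 2A = |[(-6)·1 − 5·(-2)] + [5·(-5) − (-3)·1] + [(-3)·(-2) − (-6)·(-5)]| = 42, so the area is 21.
Summing gcd(|Δx|,|Δy|) over the edges gives the boundary count: gcd(11,3) + gcd(8,6) + gcd(3,3) = 1+2+3 = 6.
Scaling by 4 multiplies the area by 4² = 16 (so the new area is 336) and multiplies the boundary lattice-point count by 4, giving 24.
By Pick's theorem, the interior count of the dilated polygon is 336 − 24/2 + 1 = 325.

325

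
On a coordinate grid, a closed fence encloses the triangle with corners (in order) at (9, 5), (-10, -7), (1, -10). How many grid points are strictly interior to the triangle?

94

The shoelace formula gives twice the area as |(9·(-7) − (-10)·5) + ((-10)·(-10) − 1·(-7)) + (1·5 − 9·(-10))| = 189, so the area is 94.5.
Summing gcd(|Δx|,|Δy|) over the edges gives the boundary count: gcd(19,12) + gcd(11,3) + gcd(8,15) = 1+1+1 = 3.
Pick's theorem gives I = A − B/2 + 1 = 94.5 − 3/2 + 1 = 94.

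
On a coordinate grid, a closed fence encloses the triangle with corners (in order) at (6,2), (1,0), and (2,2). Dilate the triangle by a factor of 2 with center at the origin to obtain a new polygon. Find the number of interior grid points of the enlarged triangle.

Using the shoelace formula, 2A = |[6·0 − 1·2] + [1·2 − 2·0] + [2·2 − 6·2]| = 8, so the area is 4.
The number of boundary lattice points is Σ gcd(|Δx|,|Δy|) = gcd(5,2) + gcd(1,2) + gcd(4,0) = 1+1+4 = 6.
Scaling by 2 multiplies the area by 2² = 4 (so the new area is 16) and multiplies the boundary lattice-point count by 2, giving 12.
By Pick's theorem, the interior count of the dilated polygon is 16 − 12/2 + 1 = 11.

11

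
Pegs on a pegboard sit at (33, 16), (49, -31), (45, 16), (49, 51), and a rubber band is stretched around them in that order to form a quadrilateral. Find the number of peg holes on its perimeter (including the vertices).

4

Along each edge there are gcd(|Δx|,|Δy|)+1 lattice points, so counting each shared vertex once the boundary has gcd(16,47) + gcd(4,47) + gcd(4,35) + gcd(16,35) = 1+1+1+1 = 4.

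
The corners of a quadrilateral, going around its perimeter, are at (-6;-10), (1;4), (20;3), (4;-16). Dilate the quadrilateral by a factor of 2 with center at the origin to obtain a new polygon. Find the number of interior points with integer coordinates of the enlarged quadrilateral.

The shoelace formula gives twice the area as |[(-6)·4 − 1·(-10)] + [1·3 − 20·4] + [20·(-16) − 4·3] + [4·(-10) − (-6)·(-16)]| = 559, so the area is 279.5.
Summing gcd(|Δx|,|Δy|) over the edges gives the boundary count: gcd(7,14) + gcd(19,1) + gcd(16,19) + gcd(10,6) = 7+1+1+2 = 11.
Scaling by 2 multiplies the area by 2² = 4 (so the new area is 1118) and multiplies the boundary lattice-point count by 2, giving 22.
By Pick's theorem, the interior count of the dilated polygon is 1118 − 22/2 + 1 = 1108.

1108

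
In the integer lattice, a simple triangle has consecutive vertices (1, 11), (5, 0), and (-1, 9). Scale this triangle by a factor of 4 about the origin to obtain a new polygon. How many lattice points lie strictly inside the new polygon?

Using the shoelace formula, 2A = |[1·0 − 5·11] + [5·9 − (-1)·0] + [(-1)·11 − 1·9]| = 30, so the area is 15.
Along each edge there are gcd(|Δx|,|Δy|)+1 lattice points, so counting each shared vertex once the boundary has gcd(4,11) + gcd(6,9) + gcd(2,2) = 1+3+2 = 6.
Scaling by 4 multiplies the area by 4² = 16 (so the new area is 240) and multiplies the boundary lattice-point count by 4, giving 24.
By Pick's theorem, the interior count of the dilated polygon is 240 − 24/2 + 1 = 229.

229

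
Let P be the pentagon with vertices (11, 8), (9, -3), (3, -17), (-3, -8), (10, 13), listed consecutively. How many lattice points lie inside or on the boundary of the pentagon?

The shoelace formula gives twice the area as |[11·(-3) − 9·8] + [9·(-17) − 3·(-3)] + [3·(-8) − (-3)·(-17)] + [(-3)·13 − 10·(-8)] + [10·8 − 11·13]| = 346, so the area is 173.
Along each edge there are gcd(|Δx|,|Δy|)+1 lattice points, so counting each shared vertex once the boundary has gcd(2,11) + gcd(6,14) + gcd(6,9) + gcd(13,21) + gcd(1,5) = 1+2+3+1+1 = 8.
Pick's theorem gives I = A − B/2 + 1 = 173 − 8/2 + 1 = 170, so the closed region contains I + B = 170 + 8 = 178 lattice points.

178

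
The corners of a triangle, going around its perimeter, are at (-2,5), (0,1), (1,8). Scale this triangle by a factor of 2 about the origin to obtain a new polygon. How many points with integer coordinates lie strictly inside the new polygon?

31

By the shoelace formula, twice the signed area is |((-2)·1 − 0·5) + (0·8 − 1·1) + (1·5 − (-2)·8)| = 18, so the area is 9.
The number of boundary lattice points is Σ gcd(|Δx|,|Δy|) = gcd(2,4) + gcd(1,7) + gcd(3,3) = 2+1+3 = 6.
Scaling by 2 multiplies the area by 2² = 4 (so the new area is 36) and multiplies the boundary lattice-point count by 2, giving 12.
By Pick's theorem, the interior count of the dilated polygon is 36 − 12/2 + 1 = 31.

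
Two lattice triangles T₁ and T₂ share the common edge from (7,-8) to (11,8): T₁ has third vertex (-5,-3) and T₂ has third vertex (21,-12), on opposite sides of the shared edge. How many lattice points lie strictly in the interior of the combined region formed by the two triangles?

220

The union is the simple quadrilateral with vertices (7,-8), (-5,-3), (11,8), (21,-12) in order.
Using the shoelace formula, 2A = |(7·(-3) − (-5)·(-8)) + ((-5)·8 − 11·(-3)) + (11·(-12) − 21·8) + (21·(-8) − 7·(-12))| = 452, so the area is 226.
Summing gcd(|Δx|,|Δy|) over the edges gives the boundary count: gcd(12,5) + gcd(16,11) + gcd(10,20) + gcd(14,4) = 1+1+10+2 = 14.
By Pick's theorem I = A − B/2 + 1 = 226 − 14/2 + 1 = 220.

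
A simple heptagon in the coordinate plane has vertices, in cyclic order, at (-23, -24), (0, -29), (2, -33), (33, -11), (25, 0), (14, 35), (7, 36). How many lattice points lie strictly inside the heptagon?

1913

By the shoelace formula, twice the signed area is |((-23)·(-29) − 0·(-24)) + (0·(-33) − 2·(-29)) + (2·(-11) − 33·(-33)) + (33·0 − 25·(-11)) + (25·35 − 14·0) + (14·36 − 7·35) + (7·(-24) − (-23)·36)| = 3861, so the area is 3861/2.
Along each edge there are gcd(|Δx|,|Δy|)+1 lattice points, so counting each shared vertex once the boundary has gcd(23,5) + gcd(2,4) + gcd(31,22) + gcd(8,11) + gcd(11,35) + gcd(7,1) + gcd(30,60) = 1+2+1+1+1+1+30 = 37.
By Pick's theorem A = I + B/2 − 1, so I = 3861/2 − 37/2 + 1 = 1913.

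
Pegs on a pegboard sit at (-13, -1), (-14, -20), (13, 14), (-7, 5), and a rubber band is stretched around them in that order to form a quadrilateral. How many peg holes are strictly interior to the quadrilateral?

269

Using the shoelace formula, 2A = |[(-13)·(-20) − (-14)·(-1)] + [(-14)·14 − 13·(-20)] + [13·5 − (-7)·14] + [(-7)·(-1) − (-13)·5]| = 545, so the area is 272.5.
Summing gcd(|Δx|,|Δy|) over the edges gives the boundary count: gcd(1,19) + gcd(27,34) + gcd(20,9) + gcd(6,6) = 1+1+1+6 = 9.
By Pick's theorem A = I + B/2 − 1, so I = 272.5 − 9/2 + 1 = 269.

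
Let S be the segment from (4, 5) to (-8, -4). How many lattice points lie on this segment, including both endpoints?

4

The number of lattice points on a segment between lattice points is gcd(|Δx|,|Δy|) + 1 = gcd(12,9) + 1 = 3 + 1 = 4.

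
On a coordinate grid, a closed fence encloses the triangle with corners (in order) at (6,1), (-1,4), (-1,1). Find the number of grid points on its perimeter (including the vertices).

The number of boundary lattice points is Σ gcd(|Δx|,|Δy|) = gcd(7,3) + gcd(0,3) + gcd(7,0) = 1+3+7 = 11.

11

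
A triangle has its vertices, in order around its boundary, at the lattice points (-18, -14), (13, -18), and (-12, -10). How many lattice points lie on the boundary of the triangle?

4

Summing gcd(|Δx|,|Δy|) over the edges gives the boundary count: gcd(31,4) + gcd(25,8) + gcd(6,4) = 1+1+2 = 4.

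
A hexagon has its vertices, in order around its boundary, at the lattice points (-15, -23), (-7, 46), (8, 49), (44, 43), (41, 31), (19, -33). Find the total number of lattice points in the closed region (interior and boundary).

3333

By the shoelace formula, twice the signed area is |[(-15)·46 − (-7)·(-23)] + [(-7)·49 − 8·46] + [8·43 − 44·49] + [44·31 − 41·43] + [41·(-33) − 19·31] + [19·(-23) − (-15)·(-33)]| = 6647, so the area is 3323.5.
Summing gcd(|Δx|,|Δy|) over the edges gives the boundary count: gcd(8,69) + gcd(15,3) + gcd(36,6) + gcd(3,12) + gcd(22,64) + gcd(34,10) = 1+3+6+3+2+2 = 17.
Pick's theorem gives I = A − B/2 + 1 = 3323.5 − 17/2 + 1 = 3316, so the closed region contains I + B = 3316 + 17 = 3333 lattice points.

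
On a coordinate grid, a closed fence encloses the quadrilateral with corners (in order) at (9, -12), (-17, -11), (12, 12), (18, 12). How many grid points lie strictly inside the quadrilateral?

The shoelace formula gives twice the area as |[9·(-11) − (-17)·(-12)] + [(-17)·12 − 12·(-11)] + [12·12 − 18·12] + [18·(-12) − 9·12]| = 771, so the area is 771/2.
The number of boundary lattice points is Σ gcd(|Δx|,|Δy|) = gcd(26,1) + gcd(29,23) + gcd(6,0) + gcd(9,24) = 1+1+6+3 = 11.
Pick's theorem gives I = A − B/2 + 1 = 771/2 − 11/2 + 1 = 381.

381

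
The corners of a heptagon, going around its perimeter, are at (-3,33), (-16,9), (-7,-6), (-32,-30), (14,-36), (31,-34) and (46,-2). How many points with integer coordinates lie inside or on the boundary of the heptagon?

By the shoelace formula, twice the signed area is |((-3)·9 − (-16)·33) + ((-16)·(-6) − (-7)·9) + ((-7)·(-30) − (-32)·(-6)) + ((-32)·(-36) − 14·(-30)) + (14·(-34) − 31·(-36)) + (31·(-2) − 46·(-34)) + (46·33 − (-3)·(-2))| = 5904, so the area is 2952.
Summing gcd(|Δx|,|Δy|) over the edges gives the boundary count: gcd(13,24) + gcd(9,15) + gcd(25,24) + gcd(46,6) + gcd(17,2) + gcd(15,32) + gcd(49,35) = 1+3+1+2+1+1+7 = 16.
Pick's theorem gives I = A − B/2 + 1 = 2952 − 16/2 + 1 = 2945, so the closed region contains I + B = 2945 + 16 = 2961 lattice points.

2961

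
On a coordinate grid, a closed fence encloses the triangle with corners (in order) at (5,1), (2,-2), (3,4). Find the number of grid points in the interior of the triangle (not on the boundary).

6

Using the shoelace formula, 2A = |(5·(-2) − 2·1) + (2·4 − 3·(-2)) + (3·1 − 5·4)| = 15, so the area is 7.5.
Along each edge there are gcd(|Δx|,|Δy|)+1 lattice points, so counting each shared vertex once the boundary has gcd(3,3) + gcd(1,6) + gcd(2,3) = 3+1+1 = 5.
Pick's theorem gives I = A − B/2 + 1 = 7.5 − 5/2 + 1 = 6.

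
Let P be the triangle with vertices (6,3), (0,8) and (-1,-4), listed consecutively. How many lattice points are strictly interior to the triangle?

Using the shoelace formula, 2A = |[6·8 − 0·3] + [0·(-4) − (-1)·8] + [(-1)·3 − 6·(-4)]| = 77, so the area is 38.5.
The number of boundary lattice points is Σ gcd(|Δx|,|Δy|) = gcd(6,5) + gcd(1,12) + gcd(7,7) = 1+1+7 = 9.
Pick's theorem gives I = A − B/2 + 1 = 38.5 − 9/2 + 1 = 35.

35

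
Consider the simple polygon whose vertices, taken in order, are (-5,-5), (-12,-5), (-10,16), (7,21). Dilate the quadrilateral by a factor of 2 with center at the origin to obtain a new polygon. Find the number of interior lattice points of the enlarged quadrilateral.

Using the shoelace formula, 2A = |((-5)·(-5) − (-12)·(-5)) + ((-12)·16 − (-10)·(-5)) + ((-10)·21 − 7·16) + (7·(-5) − (-5)·21)| = 529, so the area is 529/2.
The number of boundary lattice points is Σ gcd(|Δx|,|Δy|) = gcd(7,0) + gcd(2,21) + gcd(17,5) + gcd(12,26) = 7+1+1+2 = 11.
Scaling by 2 multiplies the area by 2² = 4 (so the new area is 1058) and multiplies the boundary lattice-point count by 2, giving 22.
By Pick's theorem, the interior count of the dilated polygon is 1058 − 22/2 + 1 = 1048.

1048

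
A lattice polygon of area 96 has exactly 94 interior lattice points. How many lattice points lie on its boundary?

Pick's theorem gives A = I + B/2 − 1, so B = 2(A − I + 1) = 2(96 − 94 + 1) = 6.

6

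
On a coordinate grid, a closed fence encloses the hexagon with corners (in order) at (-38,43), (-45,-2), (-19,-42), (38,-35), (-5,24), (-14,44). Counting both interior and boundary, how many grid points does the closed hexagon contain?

The shoelace formula gives twice the area as |((-38)·(-2) − (-45)·43) + ((-45)·(-42) − (-19)·(-2)) + ((-19)·(-35) − 38·(-42)) + (38·24 − (-5)·(-35)) + ((-5)·44 − (-14)·24) + ((-14)·43 − (-38)·44)| = 8047, so the area is 8047/2.
Along each edge there are gcd(|Δx|,|Δy|)+1 lattice points, so counting each shared vertex once the boundary has gcd(7,45) + gcd(26,40) + gcd(57,7) + gcd(43,59) + gcd(9,20) + gcd(24,1) = 1+2+1+1+1+1 = 7.
Pick's theorem gives I = A − B/2 + 1 = 8047/2 − 7/2 + 1 = 4021, so the closed region contains I + B = 4021 + 7 = 4028 lattice points.

4028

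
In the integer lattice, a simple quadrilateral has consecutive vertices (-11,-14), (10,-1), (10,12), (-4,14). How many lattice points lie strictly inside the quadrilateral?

329

The shoelace formula gives twice the area as |((-11)·(-1) − 10·(-14)) + (10·12 − 10·(-1)) + (10·14 − (-4)·12) + ((-4)·(-14) − (-11)·14)| = 679, so the area is 339.5.
Along each edge there are gcd(|Δx|,|Δy|)+1 lattice points, so counting each shared vertex once the boundary has gcd(21,13) + gcd(0,13) + gcd(14,2) + gcd(7,28) = 1+13+2+7 = 23.
Pick's theorem gives I = A − B/2 + 1 = 339.5 − 23/2 + 1 = 329.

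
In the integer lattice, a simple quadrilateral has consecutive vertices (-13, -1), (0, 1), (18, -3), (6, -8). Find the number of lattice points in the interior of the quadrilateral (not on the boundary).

132

Using the shoelace formula, 2A = |[(-13)·1 − 0·(-1)] + [0·(-3) − 18·1] + [18·(-8) − 6·(-3)] + [6·(-1) − (-13)·(-8)]| = 267, so the area is 267/2.
The number of boundary lattice points is Σ gcd(|Δx|,|Δy|) = gcd(13,2) + gcd(18,4) + gcd(12,5) + gcd(19,7) = 1+2+1+1 = 5.
By Pick's theorem A = I + B/2 − 1, so I = 267/2 − 5/2 + 1 = 132.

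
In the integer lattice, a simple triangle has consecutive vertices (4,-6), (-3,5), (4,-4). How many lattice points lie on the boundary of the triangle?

4

The number of boundary lattice points is Σ gcd(|Δx|,|Δy|) = gcd(7,11) + gcd(7,9) + gcd(0,2) = 1+1+2 = 4.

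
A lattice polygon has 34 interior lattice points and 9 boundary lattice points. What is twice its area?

By Pick's theorem, A = I + B/2 − 1 = 34 + 9/2 − 1 = 75/2.
Hence 2A = 75.

75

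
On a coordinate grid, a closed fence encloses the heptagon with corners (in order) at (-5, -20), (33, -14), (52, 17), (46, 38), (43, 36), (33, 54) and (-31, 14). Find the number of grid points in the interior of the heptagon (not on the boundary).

The shoelace formula gives twice the area as |((-5)·(-14) − 33·(-20)) + (33·17 − 52·(-14)) + (52·38 − 46·17) + (46·36 − 43·38) + (43·54 − 33·36) + (33·14 − (-31)·54) + ((-31)·(-20) − (-5)·14)| = 7195, so the area is 7195/2.
Summing gcd(|Δx|,|Δy|) over the edges gives the boundary count: gcd(38,6) + gcd(19,31) + gcd(6,21) + gcd(3,2) + gcd(10,18) + gcd(64,40) + gcd(26,34) = 2+1+3+1+2+8+2 = 19.
By Pick's theorem A = I + B/2 − 1, so I = 7195/2 − 19/2 + 1 = 3589.

3589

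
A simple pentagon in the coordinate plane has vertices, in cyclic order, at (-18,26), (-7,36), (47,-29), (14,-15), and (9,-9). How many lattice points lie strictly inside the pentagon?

1085

Using the shoelace formula, 2A = |[(-18)·36 − (-7)·26] + [(-7)·(-29) − 47·36] + [47·(-15) − 14·(-29)] + [14·(-9) − 9·(-15)] + [9·26 − (-18)·(-9)]| = 2173, so the area is 2173/2.
The number of boundary lattice points is Σ gcd(|Δx|,|Δy|) = gcd(11,10) + gcd(54,65) + gcd(33,14) + gcd(5,6) + gcd(27,35) = 1+1+1+1+1 = 5.
Pick's theorem gives I = A − B/2 + 1 = 2173/2 − 5/2 + 1 = 1085.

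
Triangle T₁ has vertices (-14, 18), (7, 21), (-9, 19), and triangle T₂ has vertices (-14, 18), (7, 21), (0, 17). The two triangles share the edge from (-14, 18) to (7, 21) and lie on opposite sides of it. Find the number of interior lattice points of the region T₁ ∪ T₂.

33

The union is the simple quadrilateral with vertices (-14, 18), (-9, 19), (7, 21), (0, 17) in order.
By the shoelace formula, twice the signed area is |((-14)·19 − (-9)·18) + ((-9)·21 − 7·19) + (7·17 − 0·21) + (0·18 − (-14)·17)| = 69, so the area is 34.5.
The number of boundary lattice points is Σ gcd(|Δx|,|Δy|) = gcd(5,1) + gcd(16,2) + gcd(7,4) + gcd(14,1) = 1+2+1+1 = 5.
By Pick's theorem I = A − B/2 + 1 = 34.5 − 5/2 + 1 = 33.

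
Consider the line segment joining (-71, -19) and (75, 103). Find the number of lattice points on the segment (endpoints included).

3

The number of lattice points on a segment between lattice points is gcd(|Δx|,|Δy|) + 1 = gcd(146,122) + 1 = 2 + 1 = 3.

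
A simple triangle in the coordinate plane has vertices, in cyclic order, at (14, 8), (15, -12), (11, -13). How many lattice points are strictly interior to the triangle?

By the shoelace formula, twice the signed area is |[14·(-12) − 15·8] + [15·(-13) − 11·(-12)] + [11·8 − 14·(-13)]| = 81, so the area is 81/2.
Along each edge there are gcd(|Δx|,|Δy|)+1 lattice points, so counting each shared vertex once the boundary has gcd(1,20) + gcd(4,1) + gcd(3,21) = 1+1+3 = 5.
Pick's theorem gives I = A − B/2 + 1 = 81/2 − 5/2 + 1 = 39.

39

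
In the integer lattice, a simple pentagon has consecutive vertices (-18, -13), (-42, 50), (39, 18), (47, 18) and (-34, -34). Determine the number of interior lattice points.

By the shoelace formula, twice the signed area is |((-18)·50 − (-42)·(-13)) + ((-42)·18 − 39·50) + (39·18 − 47·18) + (47·(-34) − (-34)·18) + ((-34)·(-13) − (-18)·(-34))| = 5452, so the area is 2726.
Along each edge there are gcd(|Δx|,|Δy|)+1 lattice points, so counting each shared vertex once the boundary has gcd(24,63) + gcd(81,32) + gcd(8,0) + gcd(81,52) + gcd(16,21) = 3+1+8+1+1 = 14.
By Pick's theorem A = I + B/2 − 1, so I = 2726 − 14/2 + 1 = 2720.

2720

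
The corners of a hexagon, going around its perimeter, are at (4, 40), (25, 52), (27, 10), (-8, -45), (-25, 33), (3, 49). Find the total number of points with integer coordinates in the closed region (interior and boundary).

Using the shoelace formula, 2A = |[4·52 − 25·40] + [25·10 − 27·52] + [27·(-45) − (-8)·10] + [(-8)·33 − (-25)·(-45)] + [(-25)·49 − 3·33] + [3·40 − 4·49]| = 5870, so the area is 2935.
The number of boundary lattice points is Σ gcd(|Δx|,|Δy|) = gcd(21,12) + gcd(2,42) + gcd(35,55) + gcd(17,78) + gcd(28,16) + gcd(1,9) = 3+2+5+1+4+1 = 16.
Pick's theorem gives I = A − B/2 + 1 = 2935 − 16/2 + 1 = 2928, so the closed region contains I + B = 2928 + 16 = 2944 lattice points.

2944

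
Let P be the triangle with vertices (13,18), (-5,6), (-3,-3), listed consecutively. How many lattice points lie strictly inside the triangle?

90

The shoelace formula gives twice the area as |(13·6 − (-5)·18) + ((-5)·(-3) − (-3)·6) + ((-3)·18 − 13·(-3))| = 186, so the area is 93.
Summing gcd(|Δx|,|Δy|) over the edges gives the boundary count: gcd(18,12) + gcd(2,9) + gcd(16,21) = 6+1+1 = 8.
Pick's theorem gives I = A − B/2 + 1 = 93 − 8/2 + 1 = 90.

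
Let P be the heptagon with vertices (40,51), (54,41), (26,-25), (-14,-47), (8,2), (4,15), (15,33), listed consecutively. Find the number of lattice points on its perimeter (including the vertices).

10

Along each edge there are gcd(|Δx|,|Δy|)+1 lattice points, so counting each shared vertex once the boundary has gcd(14,10) + gcd(28,66) + gcd(40,22) + gcd(22,49) + gcd(4,13) + gcd(11,18) + gcd(25,18) = 2+2+2+1+1+1+1 = 10.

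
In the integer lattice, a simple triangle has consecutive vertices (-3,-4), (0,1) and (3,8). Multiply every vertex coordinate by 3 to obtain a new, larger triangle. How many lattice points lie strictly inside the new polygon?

16

By the shoelace formula, twice the signed area is |[(-3)·1 − 0·(-4)] + [0·8 − 3·1] + [3·(-4) − (-3)·8]| = 6, so the area is 3.
Along each edge there are gcd(|Δx|,|Δy|)+1 lattice points, so counting each shared vertex once the boundary has gcd(3,5) + gcd(3,7) + gcd(6,12) = 1+1+6 = 8.
Scaling by 3 multiplies the area by 3² = 9 (so the new area is 27) and multiplies the boundary lattice-point count by 3, giving 24.
By Pick's theorem, the interior count of the dilated polygon is 27 − 24/2 + 1 = 16.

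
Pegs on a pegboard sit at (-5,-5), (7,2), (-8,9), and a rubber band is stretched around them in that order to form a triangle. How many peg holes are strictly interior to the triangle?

Using the shoelace formula, 2A = |[(-5)·2 − 7·(-5)] + [7·9 − (-8)·2] + [(-8)·(-5) − (-5)·9]| = 189, so the area is 94.5.
The number of boundary lattice points is Σ gcd(|Δx|,|Δy|) = gcd(12,7) + gcd(15,7) + gcd(3,14) = 1+1+1 = 3.
By Pick's theorem A = I + B/2 − 1, so I = 94.5 − 3/2 + 1 = 94.

94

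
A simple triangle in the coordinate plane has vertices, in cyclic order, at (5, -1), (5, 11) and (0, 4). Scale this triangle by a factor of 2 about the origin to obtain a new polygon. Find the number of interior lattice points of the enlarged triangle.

103

Using the shoelace formula, 2A = |[5·11 − 5·(-1)] + [5·4 − 0·11] + [0·(-1) − 5·4]| = 60, so the area is 30.
Along each edge there are gcd(|Δx|,|Δy|)+1 lattice points, so counting each shared vertex once the boundary has gcd(0,12) + gcd(5,7) + gcd(5,5) = 12+1+5 = 18.
Scaling by 2 multiplies the area by 2² = 4 (so the new area is 120) and multiplies the boundary lattice-point count by 2, giving 36.
By Pick's theorem, the interior count of the dilated polygon is 120 − 36/2 + 1 = 103.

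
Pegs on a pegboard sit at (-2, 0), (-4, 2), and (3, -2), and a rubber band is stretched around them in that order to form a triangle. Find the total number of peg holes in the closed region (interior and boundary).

The shoelace formula gives twice the area as |[(-2)·2 − (-4)·0] + [(-4)·(-2) − 3·2] + [3·0 − (-2)·(-2)]| = 6, so the area is 3.
Summing gcd(|Δx|,|Δy|) over the edges gives the boundary count: gcd(2,2) + gcd(7,4) + gcd(5,2) = 2+1+1 = 4.
Pick's theorem gives I = A − B/2 + 1 = 3 − 4/2 + 1 = 2, so the closed region contains I + B = 2 + 4 = 6 lattice points.

6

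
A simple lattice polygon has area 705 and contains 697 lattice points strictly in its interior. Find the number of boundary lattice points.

18

Pick's theorem gives A = I + B/2 − 1, so B = 2(A − I + 1) = 2(705 − 697 + 1) = 18.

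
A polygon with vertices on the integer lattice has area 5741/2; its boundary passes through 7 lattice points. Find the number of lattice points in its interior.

Pick's theorem A = I + B/2 − 1 rearranges to I = A − B/2 + 1 = 5741/2 − 7/2 + 1 = 2868.

2868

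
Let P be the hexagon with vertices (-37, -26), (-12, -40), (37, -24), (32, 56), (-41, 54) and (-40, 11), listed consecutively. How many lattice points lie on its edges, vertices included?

10

Summing gcd(|Δx|,|Δy|) over the edges gives the boundary count: gcd(25,14) + gcd(49,16) + gcd(5,80) + gcd(73,2) + gcd(1,43) + gcd(3,37) = 1+1+5+1+1+1 = 10.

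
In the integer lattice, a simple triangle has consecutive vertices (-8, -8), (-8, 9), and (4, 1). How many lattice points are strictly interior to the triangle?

The shoelace formula gives twice the area as |((-8)·9 − (-8)·(-8)) + ((-8)·1 − 4·9) + (4·(-8) − (-8)·1)| = 204, so the area is 102.
Summing gcd(|Δx|,|Δy|) over the edges gives the boundary count: gcd(0,17) + gcd(12,8) + gcd(12,9) = 17+4+3 = 24.
Pick's theorem gives I = A − B/2 + 1 = 102 − 24/2 + 1 = 91.

91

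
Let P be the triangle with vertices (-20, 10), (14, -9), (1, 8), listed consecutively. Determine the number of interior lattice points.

165

Using the shoelace formula, 2A = |((-20)·(-9) − 14·10) + (14·8 − 1·(-9)) + (1·10 − (-20)·8)| = 331, so the area is 165.5.
Summing gcd(|Δx|,|Δy|) over the edges gives the boundary count: gcd(34,19) + gcd(13,17) + gcd(21,2) = 1+1+1 = 3.
Pick's theorem gives I = A − B/2 + 1 = 165.5 − 3/2 + 1 = 165.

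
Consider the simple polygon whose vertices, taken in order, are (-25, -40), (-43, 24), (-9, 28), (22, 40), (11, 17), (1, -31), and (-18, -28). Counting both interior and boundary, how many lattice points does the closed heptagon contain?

By the shoelace formula, twice the signed area is |[(-25)·24 − (-43)·(-40)] + [(-43)·28 − (-9)·24] + [(-9)·40 − 22·28] + [22·17 − 11·40] + [11·(-31) − 1·17] + [1·(-28) − (-18)·(-31)] + [(-18)·(-40) − (-25)·(-28)]| = 5274, so the area is 2637.
The number of boundary lattice points is Σ gcd(|Δx|,|Δy|) = gcd(18,64) + gcd(34,4) + gcd(31,12) + gcd(11,23) + gcd(10,48) + gcd(19,3) + gcd(7,12) = 2+2+1+1+2+1+1 = 10.
Pick's theorem gives I = A − B/2 + 1 = 2637 − 10/2 + 1 = 2633, so the closed region contains I + B = 2633 + 10 = 2643 lattice points.

2643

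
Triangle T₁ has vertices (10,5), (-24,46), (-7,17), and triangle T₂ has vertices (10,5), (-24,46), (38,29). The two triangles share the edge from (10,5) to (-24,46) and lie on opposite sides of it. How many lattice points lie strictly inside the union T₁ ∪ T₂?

The union is the simple quadrilateral with vertices (10,5), (-7,17), (-24,46), (38,29) in order.
By the shoelace formula, twice the signed area is |[10·17 − (-7)·5] + [(-7)·46 − (-24)·17] + [(-24)·29 − 38·46] + [38·5 − 10·29]| = 2253, so the area is 2253/2.
Summing gcd(|Δx|,|Δy|) over the edges gives the boundary count: gcd(17,12) + gcd(17,29) + gcd(62,17) + gcd(28,24) = 1+1+1+4 = 7.
By Pick's theorem I = A − B/2 + 1 = 2253/2 − 7/2 + 1 = 1124.

1124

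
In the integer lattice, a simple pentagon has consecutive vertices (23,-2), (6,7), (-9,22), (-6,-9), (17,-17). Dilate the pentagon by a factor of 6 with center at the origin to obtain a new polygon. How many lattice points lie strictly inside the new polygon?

Using the shoelace formula, 2A = |(23·7 − 6·(-2)) + (6·22 − (-9)·7) + ((-9)·(-9) − (-6)·22) + ((-6)·(-17) − 17·(-9)) + (17·(-2) − 23·(-17))| = 1193, so the area is 1193/2.
The number of boundary lattice points is Σ gcd(|Δx|,|Δy|) = gcd(17,9) + gcd(15,15) + gcd(3,31) + gcd(23,8) + gcd(6,15) = 1+15+1+1+3 = 21.
Scaling by 6 multiplies the area by 6² = 36 (so the new area is 21474) and multiplies the boundary lattice-point count by 6, giving 126.
By Pick's theorem, the interior count of the dilated polygon is 21474 − 126/2 + 1 = 21412.

21412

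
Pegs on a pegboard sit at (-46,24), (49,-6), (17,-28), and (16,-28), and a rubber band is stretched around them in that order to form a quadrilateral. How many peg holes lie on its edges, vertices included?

Summing gcd(|Δx|,|Δy|) over the edges gives the boundary count: gcd(95,30) + gcd(32,22) + gcd(1,0) + gcd(62,52) = 5+2+1+2 = 10.

10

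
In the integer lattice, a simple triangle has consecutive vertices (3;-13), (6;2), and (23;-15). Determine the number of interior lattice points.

143

The shoelace formula gives twice the area as |[3·2 − 6·(-13)] + [6·(-15) − 23·2] + [23·(-13) − 3·(-15)]| = 306, so the area is 153.
The number of boundary lattice points is Σ gcd(|Δx|,|Δy|) = gcd(3,15) + gcd(17,17) + gcd(20,2) = 3+17+2 = 22.
Pick's theorem gives I = A − B/2 + 1 = 153 − 22/2 + 1 = 143.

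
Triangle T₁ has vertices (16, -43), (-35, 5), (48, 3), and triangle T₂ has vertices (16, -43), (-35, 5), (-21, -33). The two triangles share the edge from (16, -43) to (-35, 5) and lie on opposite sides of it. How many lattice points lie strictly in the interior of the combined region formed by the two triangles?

The union is the simple quadrilateral with vertices (16, -43), (48, 3), (-35, 5), (-21, -33) in order.
Using the shoelace formula, 2A = |(16·3 − 48·(-43)) + (48·5 − (-35)·3) + ((-35)·(-33) − (-21)·5) + ((-21)·(-43) − 16·(-33))| = 5148, so the area is 2574.
Along each edge there are gcd(|Δx|,|Δy|)+1 lattice points, so counting each shared vertex once the boundary has gcd(32,46) + gcd(83,2) + gcd(14,38) + gcd(37,10) = 2+1+2+1 = 6.
By Pick's theorem I = A − B/2 + 1 = 2574 − 6/2 + 1 = 2572.

2572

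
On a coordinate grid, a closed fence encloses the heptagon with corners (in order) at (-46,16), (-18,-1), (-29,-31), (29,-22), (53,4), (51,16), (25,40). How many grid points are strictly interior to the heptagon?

4099

Using the shoelace formula, 2A = |((-46)·(-1) − (-18)·16) + ((-18)·(-31) − (-29)·(-1)) + ((-29)·(-22) − 29·(-31)) + (29·4 − 53·(-22)) + (53·16 − 51·4) + (51·40 − 25·16) + (25·16 − (-46)·40)| = 8206, so the area is 4103.
The number of boundary lattice points is Σ gcd(|Δx|,|Δy|) = gcd(28,17) + gcd(11,30) + gcd(58,9) + gcd(24,26) + gcd(2,12) + gcd(26,24) + gcd(71,24) = 1+1+1+2+2+2+1 = 10.
By Pick's theorem A = I + B/2 − 1, so I = 4103 − 10/2 + 1 = 4099.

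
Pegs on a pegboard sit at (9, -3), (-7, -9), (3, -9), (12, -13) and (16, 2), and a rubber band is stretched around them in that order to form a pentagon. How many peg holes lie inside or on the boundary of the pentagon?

The shoelace formula gives twice the area as |[9·(-9) − (-7)·(-3)] + [(-7)·(-9) − 3·(-9)] + [3·(-13) − 12·(-9)] + [12·2 − 16·(-13)] + [16·(-3) − 9·2]| = 223, so the area is 111.5.
The number of boundary lattice points is Σ gcd(|Δx|,|Δy|) = gcd(16,6) + gcd(10,0) + gcd(9,4) + gcd(4,15) + gcd(7,5) = 2+10+1+1+1 = 15.
Pick's theorem gives I = A − B/2 + 1 = 111.5 − 15/2 + 1 = 105, so the closed region contains I + B = 105 + 15 = 120 lattice points.

120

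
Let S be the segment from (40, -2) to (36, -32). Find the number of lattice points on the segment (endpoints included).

The number of lattice points on a segment between lattice points is gcd(|Δx|,|Δy|) + 1 = gcd(4,30) + 1 = 2 + 1 = 3.

3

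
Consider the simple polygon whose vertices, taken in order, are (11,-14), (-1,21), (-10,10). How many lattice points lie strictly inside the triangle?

222

Using the shoelace formula, 2A = |[11·21 − (-1)·(-14)] + [(-1)·10 − (-10)·21] + [(-10)·(-14) − 11·10]| = 447, so the area is 223.5.
Along each edge there are gcd(|Δx|,|Δy|)+1 lattice points, so counting each shared vertex once the boundary has gcd(12,35) + gcd(9,11) + gcd(21,24) = 1+1+3 = 5.
Pick's theorem gives I = A − B/2 + 1 = 223.5 − 5/2 + 1 = 222.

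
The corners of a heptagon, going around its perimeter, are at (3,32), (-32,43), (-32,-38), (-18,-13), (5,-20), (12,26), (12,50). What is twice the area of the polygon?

By the shoelace formula, twice the signed area is |(3·43 − (-32)·32) + ((-32)·(-38) − (-32)·43) + ((-32)·(-13) − (-18)·(-38)) + ((-18)·(-20) − 5·(-13)) + (5·26 − 12·(-20)) + (12·50 − 12·26) + (12·32 − 3·50)| = 4794, so the area is 2397.

4794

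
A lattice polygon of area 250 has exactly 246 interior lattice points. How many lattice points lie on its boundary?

Pick's theorem gives A = I + B/2 − 1, so B = 2(A − I + 1) = 2(250 − 246 + 1) = 10.

10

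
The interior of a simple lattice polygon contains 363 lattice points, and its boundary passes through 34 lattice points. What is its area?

379

By Pick's theorem, A = I + B/2 − 1 = 363 + 34/2 − 1 = 379.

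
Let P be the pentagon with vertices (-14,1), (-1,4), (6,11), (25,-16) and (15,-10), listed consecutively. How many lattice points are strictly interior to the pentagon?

The shoelace formula gives twice the area as |[(-14)·4 − (-1)·1] + [(-1)·11 − 6·4] + [6·(-16) − 25·11] + [25·(-10) − 15·(-16)] + [15·1 − (-14)·(-10)]| = 596, so the area is 298.
Along each edge there are gcd(|Δx|,|Δy|)+1 lattice points, so counting each shared vertex once the boundary has gcd(13,3) + gcd(7,7) + gcd(19,27) + gcd(10,6) + gcd(29,11) = 1+7+1+2+1 = 12.
By Pick's theorem A = I + B/2 − 1, so I = 298 − 12/2 + 1 = 293.

293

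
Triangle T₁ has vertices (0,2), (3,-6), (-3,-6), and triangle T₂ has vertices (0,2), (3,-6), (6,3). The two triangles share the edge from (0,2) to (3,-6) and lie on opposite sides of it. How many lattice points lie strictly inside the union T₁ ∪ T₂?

The union is the simple quadrilateral with vertices (0,2), (-3,-6), (3,-6), (6,3) in order.
Using the shoelace formula, 2A = |(0·(-6) − (-3)·2) + ((-3)·(-6) − 3·(-6)) + (3·3 − 6·(-6)) + (6·2 − 0·3)| = 99, so the area is 99/2.
The number of boundary lattice points is Σ gcd(|Δx|,|Δy|) = gcd(3,8) + gcd(6,0) + gcd(3,9) + gcd(6,1) = 1+6+3+1 = 11.
By Pick's theorem I = A − B/2 + 1 = 99/2 − 11/2 + 1 = 45.

45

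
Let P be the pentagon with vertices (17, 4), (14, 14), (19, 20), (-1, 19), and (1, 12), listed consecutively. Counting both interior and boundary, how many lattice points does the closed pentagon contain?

180

Using the shoelace formula, 2A = |[17·14 − 14·4] + [14·20 − 19·14] + [19·19 − (-1)·20] + [(-1)·12 − 1·19] + [1·4 − 17·12]| = 346, so the area is 173.
Along each edge there are gcd(|Δx|,|Δy|)+1 lattice points, so counting each shared vertex once the boundary has gcd(3,10) + gcd(5,6) + gcd(20,1) + gcd(2,7) + gcd(16,8) = 1+1+1+1+8 = 12.
Pick's theorem gives I = A − B/2 + 1 = 173 − 12/2 + 1 = 168, so the closed region contains I + B = 168 + 12 = 180 lattice points.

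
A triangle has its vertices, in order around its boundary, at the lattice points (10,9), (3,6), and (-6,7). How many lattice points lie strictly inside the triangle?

By the shoelace formula, twice the signed area is |(10·6 − 3·9) + (3·7 − (-6)·6) + ((-6)·9 − 10·7)| = 34, so the area is 17.
Along each edge there are gcd(|Δx|,|Δy|)+1 lattice points, so counting each shared vertex once the boundary has gcd(7,3) + gcd(9,1) + gcd(16,2) = 1+1+2 = 4.
Pick's theorem gives I = A − B/2 + 1 = 17 − 4/2 + 1 = 16.

16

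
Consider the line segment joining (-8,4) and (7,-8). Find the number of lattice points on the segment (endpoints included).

4

The number of lattice points on a segment between lattice points is gcd(|Δx|,|Δy|) + 1 = gcd(15,12) + 1 = 3 + 1 = 4.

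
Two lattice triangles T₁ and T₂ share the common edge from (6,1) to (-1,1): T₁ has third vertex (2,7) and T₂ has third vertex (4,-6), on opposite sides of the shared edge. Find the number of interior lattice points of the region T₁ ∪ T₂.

43

The union is the simple quadrilateral with vertices (6,1), (2,7), (-1,1), (4,-6) in order.
Using the shoelace formula, 2A = |(6·7 − 2·1) + (2·1 − (-1)·7) + ((-1)·(-6) − 4·1) + (4·1 − 6·(-6))| = 91, so the area is 91/2.
Along each edge there are gcd(|Δx|,|Δy|)+1 lattice points, so counting each shared vertex once the boundary has gcd(4,6) + gcd(3,6) + gcd(5,7) + gcd(2,7) = 2+3+1+1 = 7.
By Pick's theorem I = A − B/2 + 1 = 91/2 − 7/2 + 1 = 43.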